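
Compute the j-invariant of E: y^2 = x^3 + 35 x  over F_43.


Delta = -16(4 a^3 + 27 b^2) mod 43 = 2
-1728 * (4 a)^3 = -1728 * (4*35)^3 mod 43 = 16
j = 16 * 2^(-1) mod 43 = 8

j = 8 (mod 43)


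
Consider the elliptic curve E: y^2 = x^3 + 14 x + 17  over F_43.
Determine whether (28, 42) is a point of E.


Check whether y^2 = x^3 + 14 x + 17 (mod 43) for (x, y) = (28, 42).
LHS: y^2 = 42^2 mod 43 = 1
RHS: x^3 + 14 x + 17 = 28^3 + 14*28 + 17 mod 43 = 1
LHS = RHS

Yes, on the curve


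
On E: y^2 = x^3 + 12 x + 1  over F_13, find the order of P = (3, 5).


Compute successive multiples of P until we hit O:
  1P = (3, 5)
  2P = (7, 8)
  3P = (6, 9)
  4P = (0, 12)
  5P = (1, 12)
  6P = (5, 2)
  7P = (4, 3)
  8P = (10, 9)
  ... (continuing to 19P)
  19P = O

ord(P) = 19


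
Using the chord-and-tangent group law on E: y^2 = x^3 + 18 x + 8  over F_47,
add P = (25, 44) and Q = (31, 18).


P != Q, so use the chord formula.
s = (y2 - y1) / (x2 - x1) = (21) / (6) mod 47 = 27
x3 = s^2 - x1 - x2 mod 47 = 27^2 - 25 - 31 = 15
y3 = s (x1 - x3) - y1 mod 47 = 27 * (25 - 15) - 44 = 38

P + Q = (15, 38)


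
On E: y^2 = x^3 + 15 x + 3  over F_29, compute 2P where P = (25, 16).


Doubling: s = (3 x1^2 + a) / (2 y1)
s = (3*25^2 + 15) / (2*16) mod 29 = 21
x3 = s^2 - 2 x1 mod 29 = 21^2 - 2*25 = 14
y3 = s (x1 - x3) - y1 mod 29 = 21 * (25 - 14) - 16 = 12

2P = (14, 12)


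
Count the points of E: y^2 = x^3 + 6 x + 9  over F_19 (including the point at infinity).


For each x in F_19, count y with y^2 = x^3 + 6 x + 9 mod 19:
  x = 0: RHS = 9, y in [3, 16]  -> 2 point(s)
  x = 1: RHS = 16, y in [4, 15]  -> 2 point(s)
  x = 3: RHS = 16, y in [4, 15]  -> 2 point(s)
  x = 10: RHS = 5, y in [9, 10]  -> 2 point(s)
  x = 11: RHS = 0, y in [0]  -> 1 point(s)
  x = 12: RHS = 4, y in [2, 17]  -> 2 point(s)
  x = 13: RHS = 4, y in [2, 17]  -> 2 point(s)
  x = 14: RHS = 6, y in [5, 14]  -> 2 point(s)
  x = 15: RHS = 16, y in [4, 15]  -> 2 point(s)
Affine points: 17. Add the point at infinity: total = 18.

#E(F_19) = 18


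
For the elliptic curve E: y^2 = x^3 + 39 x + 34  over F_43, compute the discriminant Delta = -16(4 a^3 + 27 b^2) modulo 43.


4 a^3 + 27 b^2 = 4*39^3 + 27*34^2 = 237276 + 31212 = 268488
Delta = -16 * (268488) = -4295808
Delta mod 43 = 21

Delta = 21 (mod 43)


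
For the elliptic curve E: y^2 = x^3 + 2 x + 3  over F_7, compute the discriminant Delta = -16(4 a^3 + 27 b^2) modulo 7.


4 a^3 + 27 b^2 = 4*2^3 + 27*3^2 = 32 + 243 = 275
Delta = -16 * (275) = -4400
Delta mod 7 = 3

Delta = 3 (mod 7)


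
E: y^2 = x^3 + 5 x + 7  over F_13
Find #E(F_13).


For each x in F_13, count y with y^2 = x^3 + 5 x + 7 mod 13:
  x = 1: RHS = 0, y in [0]  -> 1 point(s)
  x = 2: RHS = 12, y in [5, 8]  -> 2 point(s)
  x = 3: RHS = 10, y in [6, 7]  -> 2 point(s)
  x = 4: RHS = 0, y in [0]  -> 1 point(s)
  x = 5: RHS = 1, y in [1, 12]  -> 2 point(s)
  x = 8: RHS = 0, y in [0]  -> 1 point(s)
  x = 9: RHS = 1, y in [1, 12]  -> 2 point(s)
  x = 10: RHS = 4, y in [2, 11]  -> 2 point(s)
  x = 12: RHS = 1, y in [1, 12]  -> 2 point(s)
Affine points: 15. Add the point at infinity: total = 16.

#E(F_13) = 16


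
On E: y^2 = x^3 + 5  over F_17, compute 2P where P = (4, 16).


Doubling: s = (3 x1^2 + a) / (2 y1)
s = (3*4^2 + 0) / (2*16) mod 17 = 10
x3 = s^2 - 2 x1 mod 17 = 10^2 - 2*4 = 7
y3 = s (x1 - x3) - y1 mod 17 = 10 * (4 - 7) - 16 = 5

2P = (7, 5)


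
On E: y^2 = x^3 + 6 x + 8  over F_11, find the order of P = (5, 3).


Compute successive multiples of P until we hit O:
  1P = (5, 3)
  2P = (10, 1)
  3P = (1, 2)
  4P = (3, 3)
  5P = (3, 8)
  6P = (1, 9)
  7P = (10, 10)
  8P = (5, 8)
  ... (continuing to 9P)
  9P = O

ord(P) = 9


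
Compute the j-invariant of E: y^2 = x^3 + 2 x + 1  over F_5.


Delta = -16(4 a^3 + 27 b^2) mod 5 = 1
-1728 * (4 a)^3 = -1728 * (4*2)^3 mod 5 = 4
j = 4 * 1^(-1) mod 5 = 4

j = 4 (mod 5)


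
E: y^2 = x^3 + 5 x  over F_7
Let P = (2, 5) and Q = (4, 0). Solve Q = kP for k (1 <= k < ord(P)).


Enumerate multiples of P until we hit Q = (4, 0):
  1P = (2, 5)
  2P = (4, 0)
Match found at i = 2.

k = 2


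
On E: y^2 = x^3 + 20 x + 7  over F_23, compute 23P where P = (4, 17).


k = 23 = 10111_2 (binary, LSB first: 11101)
Double-and-add from P = (4, 17):
  bit 0 = 1: acc = O + (4, 17) = (4, 17)
  bit 1 = 1: acc = (4, 17) + (19, 22) = (18, 9)
  bit 2 = 1: acc = (18, 9) + (14, 15) = (22, 20)
  bit 3 = 0: acc unchanged = (22, 20)
  bit 4 = 1: acc = (22, 20) + (5, 18) = (14, 8)

23P = (14, 8)


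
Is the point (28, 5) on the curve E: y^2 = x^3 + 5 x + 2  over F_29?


Check whether y^2 = x^3 + 5 x + 2 (mod 29) for (x, y) = (28, 5).
LHS: y^2 = 5^2 mod 29 = 25
RHS: x^3 + 5 x + 2 = 28^3 + 5*28 + 2 mod 29 = 25
LHS = RHS

Yes, on the curve


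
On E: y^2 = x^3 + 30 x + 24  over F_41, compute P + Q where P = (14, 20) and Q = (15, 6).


P != Q, so use the chord formula.
s = (y2 - y1) / (x2 - x1) = (27) / (1) mod 41 = 27
x3 = s^2 - x1 - x2 mod 41 = 27^2 - 14 - 15 = 3
y3 = s (x1 - x3) - y1 mod 41 = 27 * (14 - 3) - 20 = 31

P + Q = (3, 31)


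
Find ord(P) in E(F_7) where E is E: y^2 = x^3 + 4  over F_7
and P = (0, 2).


Compute successive multiples of P until we hit O:
  1P = (0, 2)
  2P = (0, 5)
  3P = O

ord(P) = 3


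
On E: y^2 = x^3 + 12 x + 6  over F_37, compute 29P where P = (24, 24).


k = 29 = 11101_2 (binary, LSB first: 10111)
Double-and-add from P = (24, 24):
  bit 0 = 1: acc = O + (24, 24) = (24, 24)
  bit 1 = 0: acc unchanged = (24, 24)
  bit 2 = 1: acc = (24, 24) + (10, 4) = (36, 17)
  bit 3 = 1: acc = (36, 17) + (21, 11) = (29, 8)
  bit 4 = 1: acc = (29, 8) + (35, 14) = (11, 10)

29P = (11, 10)


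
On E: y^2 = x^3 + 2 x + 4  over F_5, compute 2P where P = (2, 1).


Doubling: s = (3 x1^2 + a) / (2 y1)
s = (3*2^2 + 2) / (2*1) mod 5 = 2
x3 = s^2 - 2 x1 mod 5 = 2^2 - 2*2 = 0
y3 = s (x1 - x3) - y1 mod 5 = 2 * (2 - 0) - 1 = 3

2P = (0, 3)


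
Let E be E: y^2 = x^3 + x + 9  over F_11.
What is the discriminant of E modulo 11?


4 a^3 + 27 b^2 = 4*1^3 + 27*9^2 = 4 + 2187 = 2191
Delta = -16 * (2191) = -35056
Delta mod 11 = 1

Delta = 1 (mod 11)


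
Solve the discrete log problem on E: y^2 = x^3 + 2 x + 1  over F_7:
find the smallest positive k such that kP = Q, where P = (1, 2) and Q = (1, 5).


Enumerate multiples of P until we hit Q = (1, 5):
  1P = (1, 2)
  2P = (0, 1)
  3P = (0, 6)
  4P = (1, 5)
Match found at i = 4.

k = 4


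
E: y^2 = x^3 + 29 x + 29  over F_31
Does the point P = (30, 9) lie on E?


Check whether y^2 = x^3 + 29 x + 29 (mod 31) for (x, y) = (30, 9).
LHS: y^2 = 9^2 mod 31 = 19
RHS: x^3 + 29 x + 29 = 30^3 + 29*30 + 29 mod 31 = 30
LHS != RHS

No, not on the curve


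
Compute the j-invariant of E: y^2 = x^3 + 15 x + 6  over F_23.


Delta = -16(4 a^3 + 27 b^2) mod 23 = 12
-1728 * (4 a)^3 = -1728 * (4*15)^3 mod 23 = 2
j = 2 * 12^(-1) mod 23 = 4

j = 4 (mod 23)


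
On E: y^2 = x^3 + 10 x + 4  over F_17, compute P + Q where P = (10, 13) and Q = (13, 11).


P != Q, so use the chord formula.
s = (y2 - y1) / (x2 - x1) = (15) / (3) mod 17 = 5
x3 = s^2 - x1 - x2 mod 17 = 5^2 - 10 - 13 = 2
y3 = s (x1 - x3) - y1 mod 17 = 5 * (10 - 2) - 13 = 10

P + Q = (2, 10)


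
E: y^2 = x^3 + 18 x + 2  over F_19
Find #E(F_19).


For each x in F_19, count y with y^2 = x^3 + 18 x + 2 mod 19:
  x = 3: RHS = 7, y in [8, 11]  -> 2 point(s)
  x = 4: RHS = 5, y in [9, 10]  -> 2 point(s)
  x = 9: RHS = 0, y in [0]  -> 1 point(s)
  x = 10: RHS = 4, y in [2, 17]  -> 2 point(s)
  x = 11: RHS = 11, y in [7, 12]  -> 2 point(s)
  x = 13: RHS = 1, y in [1, 18]  -> 2 point(s)
  x = 16: RHS = 16, y in [4, 15]  -> 2 point(s)
Affine points: 13. Add the point at infinity: total = 14.

#E(F_19) = 14


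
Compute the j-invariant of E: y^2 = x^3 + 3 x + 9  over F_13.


Delta = -16(4 a^3 + 27 b^2) mod 13 = 5
-1728 * (4 a)^3 = -1728 * (4*3)^3 mod 13 = 12
j = 12 * 5^(-1) mod 13 = 5

j = 5 (mod 13)


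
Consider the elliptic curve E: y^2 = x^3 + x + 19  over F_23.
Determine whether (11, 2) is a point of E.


Check whether y^2 = x^3 + 1 x + 19 (mod 23) for (x, y) = (11, 2).
LHS: y^2 = 2^2 mod 23 = 4
RHS: x^3 + 1 x + 19 = 11^3 + 1*11 + 19 mod 23 = 4
LHS = RHS

Yes, on the curve


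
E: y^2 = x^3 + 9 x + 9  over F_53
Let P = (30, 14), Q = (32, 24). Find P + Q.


P != Q, so use the chord formula.
s = (y2 - y1) / (x2 - x1) = (10) / (2) mod 53 = 5
x3 = s^2 - x1 - x2 mod 53 = 5^2 - 30 - 32 = 16
y3 = s (x1 - x3) - y1 mod 53 = 5 * (30 - 16) - 14 = 3

P + Q = (16, 3)


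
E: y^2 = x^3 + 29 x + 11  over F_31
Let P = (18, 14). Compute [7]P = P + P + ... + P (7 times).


k = 7 = 111_2 (binary, LSB first: 111)
Double-and-add from P = (18, 14):
  bit 0 = 1: acc = O + (18, 14) = (18, 14)
  bit 1 = 1: acc = (18, 14) + (4, 6) = (3, 30)
  bit 2 = 1: acc = (3, 30) + (11, 24) = (4, 25)

7P = (4, 25)


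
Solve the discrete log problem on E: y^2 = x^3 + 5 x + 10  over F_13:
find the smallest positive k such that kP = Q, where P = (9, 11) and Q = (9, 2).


Enumerate multiples of P until we hit Q = (9, 2):
  1P = (9, 11)
  2P = (4, 4)
  3P = (3, 0)
  4P = (4, 9)
  5P = (9, 2)
Match found at i = 5.

k = 5


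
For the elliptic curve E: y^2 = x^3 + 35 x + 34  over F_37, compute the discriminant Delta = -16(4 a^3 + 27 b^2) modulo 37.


4 a^3 + 27 b^2 = 4*35^3 + 27*34^2 = 171500 + 31212 = 202712
Delta = -16 * (202712) = -3243392
Delta mod 37 = 28

Delta = 28 (mod 37)


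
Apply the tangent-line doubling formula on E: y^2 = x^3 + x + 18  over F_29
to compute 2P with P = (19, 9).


Doubling: s = (3 x1^2 + a) / (2 y1)
s = (3*19^2 + 1) / (2*9) mod 29 = 28
x3 = s^2 - 2 x1 mod 29 = 28^2 - 2*19 = 21
y3 = s (x1 - x3) - y1 mod 29 = 28 * (19 - 21) - 9 = 22

2P = (21, 22)


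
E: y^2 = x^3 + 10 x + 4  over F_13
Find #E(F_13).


For each x in F_13, count y with y^2 = x^3 + 10 x + 4 mod 13:
  x = 0: RHS = 4, y in [2, 11]  -> 2 point(s)
  x = 3: RHS = 9, y in [3, 10]  -> 2 point(s)
  x = 4: RHS = 4, y in [2, 11]  -> 2 point(s)
  x = 5: RHS = 10, y in [6, 7]  -> 2 point(s)
  x = 7: RHS = 1, y in [1, 12]  -> 2 point(s)
  x = 9: RHS = 4, y in [2, 11]  -> 2 point(s)
  x = 10: RHS = 12, y in [5, 8]  -> 2 point(s)
Affine points: 14. Add the point at infinity: total = 15.

#E(F_13) = 15


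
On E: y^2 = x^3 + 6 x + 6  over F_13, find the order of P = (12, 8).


Compute successive multiples of P until we hit O:
  1P = (12, 8)
  2P = (11, 8)
  3P = (3, 5)
  4P = (1, 0)
  5P = (3, 8)
  6P = (11, 5)
  7P = (12, 5)
  8P = O

ord(P) = 8


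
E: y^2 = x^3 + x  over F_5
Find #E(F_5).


For each x in F_5, count y with y^2 = x^3 + 1 x + 0 mod 5:
  x = 0: RHS = 0, y in [0]  -> 1 point(s)
  x = 2: RHS = 0, y in [0]  -> 1 point(s)
  x = 3: RHS = 0, y in [0]  -> 1 point(s)
Affine points: 3. Add the point at infinity: total = 4.

#E(F_5) = 4


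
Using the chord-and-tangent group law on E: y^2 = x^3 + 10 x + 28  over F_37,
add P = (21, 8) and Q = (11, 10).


P != Q, so use the chord formula.
s = (y2 - y1) / (x2 - x1) = (2) / (27) mod 37 = 22
x3 = s^2 - x1 - x2 mod 37 = 22^2 - 21 - 11 = 8
y3 = s (x1 - x3) - y1 mod 37 = 22 * (21 - 8) - 8 = 19

P + Q = (8, 19)


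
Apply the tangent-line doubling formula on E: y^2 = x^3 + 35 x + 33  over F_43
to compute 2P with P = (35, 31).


Doubling: s = (3 x1^2 + a) / (2 y1)
s = (3*35^2 + 35) / (2*31) mod 43 = 21
x3 = s^2 - 2 x1 mod 43 = 21^2 - 2*35 = 27
y3 = s (x1 - x3) - y1 mod 43 = 21 * (35 - 27) - 31 = 8

2P = (27, 8)


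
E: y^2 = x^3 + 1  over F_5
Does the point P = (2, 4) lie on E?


Check whether y^2 = x^3 + 0 x + 1 (mod 5) for (x, y) = (2, 4).
LHS: y^2 = 4^2 mod 5 = 1
RHS: x^3 + 0 x + 1 = 2^3 + 0*2 + 1 mod 5 = 4
LHS != RHS

No, not on the curve


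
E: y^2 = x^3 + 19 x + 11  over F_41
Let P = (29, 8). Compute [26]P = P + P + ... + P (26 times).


k = 26 = 11010_2 (binary, LSB first: 01011)
Double-and-add from P = (29, 8):
  bit 0 = 0: acc unchanged = O
  bit 1 = 1: acc = O + (24, 33) = (24, 33)
  bit 2 = 0: acc unchanged = (24, 33)
  bit 3 = 1: acc = (24, 33) + (17, 32) = (36, 18)
  bit 4 = 1: acc = (36, 18) + (25, 11) = (17, 9)

26P = (17, 9)


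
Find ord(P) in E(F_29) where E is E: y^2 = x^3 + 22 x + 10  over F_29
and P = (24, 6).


Compute successive multiples of P until we hit O:
  1P = (24, 6)
  2P = (26, 2)
  3P = (12, 28)
  4P = (2, 2)
  5P = (27, 4)
  6P = (1, 27)
  7P = (9, 3)
  8P = (3, 4)
  ... (continuing to 25P)
  25P = O

ord(P) = 25


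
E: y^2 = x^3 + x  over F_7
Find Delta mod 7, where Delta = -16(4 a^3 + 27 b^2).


4 a^3 + 27 b^2 = 4*1^3 + 27*0^2 = 4 + 0 = 4
Delta = -16 * (4) = -64
Delta mod 7 = 6

Delta = 6 (mod 7)


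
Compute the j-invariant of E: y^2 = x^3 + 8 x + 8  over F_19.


Delta = -16(4 a^3 + 27 b^2) mod 19 = 4
-1728 * (4 a)^3 = -1728 * (4*8)^3 mod 19 = 12
j = 12 * 4^(-1) mod 19 = 3

j = 3 (mod 19)


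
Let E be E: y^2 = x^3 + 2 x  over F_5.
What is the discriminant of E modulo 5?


4 a^3 + 27 b^2 = 4*2^3 + 27*0^2 = 32 + 0 = 32
Delta = -16 * (32) = -512
Delta mod 5 = 3

Delta = 3 (mod 5)


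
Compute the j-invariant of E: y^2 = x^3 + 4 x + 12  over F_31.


Delta = -16(4 a^3 + 27 b^2) mod 31 = 5
-1728 * (4 a)^3 = -1728 * (4*4)^3 mod 31 = 1
j = 1 * 5^(-1) mod 31 = 25

j = 25 (mod 31)


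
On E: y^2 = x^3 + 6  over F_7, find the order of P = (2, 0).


Compute successive multiples of P until we hit O:
  1P = (2, 0)
  2P = O

ord(P) = 2


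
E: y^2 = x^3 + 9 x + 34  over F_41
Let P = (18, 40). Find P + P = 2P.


Doubling: s = (3 x1^2 + a) / (2 y1)
s = (3*18^2 + 9) / (2*40) mod 41 = 22
x3 = s^2 - 2 x1 mod 41 = 22^2 - 2*18 = 38
y3 = s (x1 - x3) - y1 mod 41 = 22 * (18 - 38) - 40 = 12

2P = (38, 12)


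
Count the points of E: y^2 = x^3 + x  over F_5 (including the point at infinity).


For each x in F_5, count y with y^2 = x^3 + 1 x + 0 mod 5:
  x = 0: RHS = 0, y in [0]  -> 1 point(s)
  x = 2: RHS = 0, y in [0]  -> 1 point(s)
  x = 3: RHS = 0, y in [0]  -> 1 point(s)
Affine points: 3. Add the point at infinity: total = 4.

#E(F_5) = 4


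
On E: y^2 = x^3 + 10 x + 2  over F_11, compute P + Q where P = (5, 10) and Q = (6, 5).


P != Q, so use the chord formula.
s = (y2 - y1) / (x2 - x1) = (6) / (1) mod 11 = 6
x3 = s^2 - x1 - x2 mod 11 = 6^2 - 5 - 6 = 3
y3 = s (x1 - x3) - y1 mod 11 = 6 * (5 - 3) - 10 = 2

P + Q = (3, 2)


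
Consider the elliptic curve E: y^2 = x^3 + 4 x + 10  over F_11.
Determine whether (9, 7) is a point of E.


Check whether y^2 = x^3 + 4 x + 10 (mod 11) for (x, y) = (9, 7).
LHS: y^2 = 7^2 mod 11 = 5
RHS: x^3 + 4 x + 10 = 9^3 + 4*9 + 10 mod 11 = 5
LHS = RHS

Yes, on the curve


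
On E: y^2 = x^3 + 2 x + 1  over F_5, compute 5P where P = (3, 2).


k = 5 = 101_2 (binary, LSB first: 101)
Double-and-add from P = (3, 2):
  bit 0 = 1: acc = O + (3, 2) = (3, 2)
  bit 1 = 0: acc unchanged = (3, 2)
  bit 2 = 1: acc = (3, 2) + (1, 3) = (0, 4)

5P = (0, 4)


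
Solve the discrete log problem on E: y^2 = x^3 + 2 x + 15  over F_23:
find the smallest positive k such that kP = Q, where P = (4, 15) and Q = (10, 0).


Enumerate multiples of P until we hit Q = (10, 0):
  1P = (4, 15)
  2P = (5, 14)
  3P = (15, 19)
  4P = (22, 14)
  5P = (9, 7)
  6P = (19, 9)
  7P = (2, 21)
  8P = (3, 5)
  9P = (1, 15)
  10P = (18, 8)
  11P = (7, 21)
  12P = (16, 7)
  13P = (6, 17)
  14P = (14, 21)
  15P = (21, 7)
  16P = (10, 0)
Match found at i = 16.

k = 16


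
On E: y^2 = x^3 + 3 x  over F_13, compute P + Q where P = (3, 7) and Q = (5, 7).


P != Q, so use the chord formula.
s = (y2 - y1) / (x2 - x1) = (0) / (2) mod 13 = 0
x3 = s^2 - x1 - x2 mod 13 = 0^2 - 3 - 5 = 5
y3 = s (x1 - x3) - y1 mod 13 = 0 * (3 - 5) - 7 = 6

P + Q = (5, 6)


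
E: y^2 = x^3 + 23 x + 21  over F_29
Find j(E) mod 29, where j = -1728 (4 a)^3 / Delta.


Delta = -16(4 a^3 + 27 b^2) mod 29 = 9
-1728 * (4 a)^3 = -1728 * (4*23)^3 mod 29 = 21
j = 21 * 9^(-1) mod 29 = 12

j = 12 (mod 29)


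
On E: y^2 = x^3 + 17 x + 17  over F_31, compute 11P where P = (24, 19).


k = 11 = 1011_2 (binary, LSB first: 1101)
Double-and-add from P = (24, 19):
  bit 0 = 1: acc = O + (24, 19) = (24, 19)
  bit 1 = 1: acc = (24, 19) + (3, 8) = (8, 13)
  bit 2 = 0: acc unchanged = (8, 13)
  bit 3 = 1: acc = (8, 13) + (11, 27) = (20, 24)

11P = (20, 24)


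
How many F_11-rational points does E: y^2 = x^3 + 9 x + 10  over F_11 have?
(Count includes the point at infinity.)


For each x in F_11, count y with y^2 = x^3 + 9 x + 10 mod 11:
  x = 1: RHS = 9, y in [3, 8]  -> 2 point(s)
  x = 2: RHS = 3, y in [5, 6]  -> 2 point(s)
  x = 3: RHS = 9, y in [3, 8]  -> 2 point(s)
  x = 4: RHS = 0, y in [0]  -> 1 point(s)
  x = 5: RHS = 4, y in [2, 9]  -> 2 point(s)
  x = 6: RHS = 5, y in [4, 7]  -> 2 point(s)
  x = 7: RHS = 9, y in [3, 8]  -> 2 point(s)
  x = 8: RHS = 0, y in [0]  -> 1 point(s)
  x = 10: RHS = 0, y in [0]  -> 1 point(s)
Affine points: 15. Add the point at infinity: total = 16.

#E(F_11) = 16


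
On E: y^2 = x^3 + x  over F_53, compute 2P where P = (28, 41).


Doubling: s = (3 x1^2 + a) / (2 y1)
s = (3*28^2 + 1) / (2*41) mod 53 = 19
x3 = s^2 - 2 x1 mod 53 = 19^2 - 2*28 = 40
y3 = s (x1 - x3) - y1 mod 53 = 19 * (28 - 40) - 41 = 49

2P = (40, 49)


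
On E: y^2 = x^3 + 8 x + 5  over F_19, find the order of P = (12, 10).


Compute successive multiples of P until we hit O:
  1P = (12, 10)
  2P = (4, 14)
  3P = (8, 7)
  4P = (15, 2)
  5P = (16, 7)
  6P = (7, 10)
  7P = (0, 9)
  8P = (14, 12)
  ... (continuing to 20P)
  20P = O

ord(P) = 20


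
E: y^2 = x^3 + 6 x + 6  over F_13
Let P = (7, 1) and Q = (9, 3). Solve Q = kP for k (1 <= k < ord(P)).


Enumerate multiples of P until we hit Q = (9, 3):
  1P = (7, 1)
  2P = (11, 5)
  3P = (9, 10)
  4P = (1, 0)
  5P = (9, 3)
Match found at i = 5.

k = 5


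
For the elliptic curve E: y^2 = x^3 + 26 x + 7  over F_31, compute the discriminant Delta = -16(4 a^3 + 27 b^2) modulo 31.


4 a^3 + 27 b^2 = 4*26^3 + 27*7^2 = 70304 + 1323 = 71627
Delta = -16 * (71627) = -1146032
Delta mod 31 = 7

Delta = 7 (mod 31)


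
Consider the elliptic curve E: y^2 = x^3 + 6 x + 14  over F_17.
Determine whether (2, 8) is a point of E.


Check whether y^2 = x^3 + 6 x + 14 (mod 17) for (x, y) = (2, 8).
LHS: y^2 = 8^2 mod 17 = 13
RHS: x^3 + 6 x + 14 = 2^3 + 6*2 + 14 mod 17 = 0
LHS != RHS

No, not on the curve


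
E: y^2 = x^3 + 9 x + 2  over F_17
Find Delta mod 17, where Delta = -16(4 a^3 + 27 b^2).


4 a^3 + 27 b^2 = 4*9^3 + 27*2^2 = 2916 + 108 = 3024
Delta = -16 * (3024) = -48384
Delta mod 17 = 15

Delta = 15 (mod 17)


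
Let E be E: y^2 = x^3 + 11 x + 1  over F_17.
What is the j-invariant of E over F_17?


Delta = -16(4 a^3 + 27 b^2) mod 17 = 13
-1728 * (4 a)^3 = -1728 * (4*11)^3 mod 17 = 16
j = 16 * 13^(-1) mod 17 = 13

j = 13 (mod 17)


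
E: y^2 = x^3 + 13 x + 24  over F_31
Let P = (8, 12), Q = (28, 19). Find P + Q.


P != Q, so use the chord formula.
s = (y2 - y1) / (x2 - x1) = (7) / (20) mod 31 = 5
x3 = s^2 - x1 - x2 mod 31 = 5^2 - 8 - 28 = 20
y3 = s (x1 - x3) - y1 mod 31 = 5 * (8 - 20) - 12 = 21

P + Q = (20, 21)


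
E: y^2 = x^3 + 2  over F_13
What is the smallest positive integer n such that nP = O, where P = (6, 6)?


Compute successive multiples of P until we hit O:
  1P = (6, 6)
  2P = (4, 12)
  3P = (12, 12)
  4P = (9, 4)
  5P = (10, 1)
  6P = (1, 4)
  7P = (2, 6)
  8P = (5, 7)
  ... (continuing to 19P)
  19P = O

ord(P) = 19


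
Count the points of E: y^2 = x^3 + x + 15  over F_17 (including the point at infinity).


For each x in F_17, count y with y^2 = x^3 + 1 x + 15 mod 17:
  x = 0: RHS = 15, y in [7, 10]  -> 2 point(s)
  x = 1: RHS = 0, y in [0]  -> 1 point(s)
  x = 2: RHS = 8, y in [5, 12]  -> 2 point(s)
  x = 4: RHS = 15, y in [7, 10]  -> 2 point(s)
  x = 5: RHS = 9, y in [3, 14]  -> 2 point(s)
  x = 6: RHS = 16, y in [4, 13]  -> 2 point(s)
  x = 7: RHS = 8, y in [5, 12]  -> 2 point(s)
  x = 8: RHS = 8, y in [5, 12]  -> 2 point(s)
  x = 12: RHS = 4, y in [2, 15]  -> 2 point(s)
  x = 13: RHS = 15, y in [7, 10]  -> 2 point(s)
  x = 14: RHS = 2, y in [6, 11]  -> 2 point(s)
  x = 16: RHS = 13, y in [8, 9]  -> 2 point(s)
Affine points: 23. Add the point at infinity: total = 24.

#E(F_17) = 24


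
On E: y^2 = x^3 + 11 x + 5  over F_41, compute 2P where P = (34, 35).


Doubling: s = (3 x1^2 + a) / (2 y1)
s = (3*34^2 + 11) / (2*35) mod 41 = 21
x3 = s^2 - 2 x1 mod 41 = 21^2 - 2*34 = 4
y3 = s (x1 - x3) - y1 mod 41 = 21 * (34 - 4) - 35 = 21

2P = (4, 21)


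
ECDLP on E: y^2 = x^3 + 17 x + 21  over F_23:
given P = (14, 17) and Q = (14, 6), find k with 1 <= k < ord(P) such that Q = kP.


Enumerate multiples of P until we hit Q = (14, 6):
  1P = (14, 17)
  2P = (7, 0)
  3P = (14, 6)
Match found at i = 3.

k = 3


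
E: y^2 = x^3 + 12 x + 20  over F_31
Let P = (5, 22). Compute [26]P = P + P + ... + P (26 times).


k = 26 = 11010_2 (binary, LSB first: 01011)
Double-and-add from P = (5, 22):
  bit 0 = 0: acc unchanged = O
  bit 1 = 1: acc = O + (28, 22) = (28, 22)
  bit 2 = 0: acc unchanged = (28, 22)
  bit 3 = 1: acc = (28, 22) + (21, 4) = (0, 19)
  bit 4 = 1: acc = (0, 19) + (22, 19) = (9, 12)

26P = (9, 12)


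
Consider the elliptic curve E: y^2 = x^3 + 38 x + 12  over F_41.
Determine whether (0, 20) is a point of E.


Check whether y^2 = x^3 + 38 x + 12 (mod 41) for (x, y) = (0, 20).
LHS: y^2 = 20^2 mod 41 = 31
RHS: x^3 + 38 x + 12 = 0^3 + 38*0 + 12 mod 41 = 12
LHS != RHS

No, not on the curve


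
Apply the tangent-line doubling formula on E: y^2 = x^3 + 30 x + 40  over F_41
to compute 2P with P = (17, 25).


Doubling: s = (3 x1^2 + a) / (2 y1)
s = (3*17^2 + 30) / (2*25) mod 41 = 4
x3 = s^2 - 2 x1 mod 41 = 4^2 - 2*17 = 23
y3 = s (x1 - x3) - y1 mod 41 = 4 * (17 - 23) - 25 = 33

2P = (23, 33)


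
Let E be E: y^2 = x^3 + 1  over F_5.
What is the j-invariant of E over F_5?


Delta = -16(4 a^3 + 27 b^2) mod 5 = 3
-1728 * (4 a)^3 = -1728 * (4*0)^3 mod 5 = 0
j = 0 * 3^(-1) mod 5 = 0

j = 0 (mod 5)


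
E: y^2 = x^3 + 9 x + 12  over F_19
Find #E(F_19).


For each x in F_19, count y with y^2 = x^3 + 9 x + 12 mod 19:
  x = 2: RHS = 0, y in [0]  -> 1 point(s)
  x = 3: RHS = 9, y in [3, 16]  -> 2 point(s)
  x = 4: RHS = 17, y in [6, 13]  -> 2 point(s)
  x = 5: RHS = 11, y in [7, 12]  -> 2 point(s)
  x = 6: RHS = 16, y in [4, 15]  -> 2 point(s)
  x = 7: RHS = 0, y in [0]  -> 1 point(s)
  x = 8: RHS = 7, y in [8, 11]  -> 2 point(s)
  x = 9: RHS = 5, y in [9, 10]  -> 2 point(s)
  x = 10: RHS = 0, y in [0]  -> 1 point(s)
  x = 11: RHS = 17, y in [6, 13]  -> 2 point(s)
  x = 12: RHS = 5, y in [9, 10]  -> 2 point(s)
  x = 15: RHS = 7, y in [8, 11]  -> 2 point(s)
  x = 17: RHS = 5, y in [9, 10]  -> 2 point(s)
Affine points: 23. Add the point at infinity: total = 24.

#E(F_19) = 24


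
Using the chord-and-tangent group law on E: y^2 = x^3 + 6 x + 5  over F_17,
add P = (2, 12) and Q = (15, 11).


P != Q, so use the chord formula.
s = (y2 - y1) / (x2 - x1) = (16) / (13) mod 17 = 13
x3 = s^2 - x1 - x2 mod 17 = 13^2 - 2 - 15 = 16
y3 = s (x1 - x3) - y1 mod 17 = 13 * (2 - 16) - 12 = 10

P + Q = (16, 10)


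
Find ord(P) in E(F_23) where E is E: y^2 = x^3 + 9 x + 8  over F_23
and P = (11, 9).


Compute successive multiples of P until we hit O:
  1P = (11, 9)
  2P = (9, 17)
  3P = (19, 0)
  4P = (9, 6)
  5P = (11, 14)
  6P = O

ord(P) = 6


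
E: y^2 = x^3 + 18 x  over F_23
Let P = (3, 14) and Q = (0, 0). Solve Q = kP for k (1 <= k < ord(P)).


Enumerate multiples of P until we hit Q = (0, 0):
  1P = (3, 14)
  2P = (6, 5)
  3P = (0, 0)
Match found at i = 3.

k = 3


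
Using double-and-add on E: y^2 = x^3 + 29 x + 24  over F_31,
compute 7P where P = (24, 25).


k = 7 = 111_2 (binary, LSB first: 111)
Double-and-add from P = (24, 25):
  bit 0 = 1: acc = O + (24, 25) = (24, 25)
  bit 1 = 1: acc = (24, 25) + (19, 5) = (4, 24)
  bit 2 = 1: acc = (4, 24) + (13, 5) = (2, 20)

7P = (2, 20)


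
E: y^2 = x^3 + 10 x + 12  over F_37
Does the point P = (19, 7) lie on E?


Check whether y^2 = x^3 + 10 x + 12 (mod 37) for (x, y) = (19, 7).
LHS: y^2 = 7^2 mod 37 = 12
RHS: x^3 + 10 x + 12 = 19^3 + 10*19 + 12 mod 37 = 31
LHS != RHS

No, not on the curve


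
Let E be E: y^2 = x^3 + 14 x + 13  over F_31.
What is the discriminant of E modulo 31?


4 a^3 + 27 b^2 = 4*14^3 + 27*13^2 = 10976 + 4563 = 15539
Delta = -16 * (15539) = -248624
Delta mod 31 = 27

Delta = 27 (mod 31)


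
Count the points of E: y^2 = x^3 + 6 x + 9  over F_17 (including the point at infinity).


For each x in F_17, count y with y^2 = x^3 + 6 x + 9 mod 17:
  x = 0: RHS = 9, y in [3, 14]  -> 2 point(s)
  x = 1: RHS = 16, y in [4, 13]  -> 2 point(s)
  x = 8: RHS = 8, y in [5, 12]  -> 2 point(s)
  x = 10: RHS = 15, y in [7, 10]  -> 2 point(s)
  x = 14: RHS = 15, y in [7, 10]  -> 2 point(s)
  x = 16: RHS = 2, y in [6, 11]  -> 2 point(s)
Affine points: 12. Add the point at infinity: total = 13.

#E(F_17) = 13


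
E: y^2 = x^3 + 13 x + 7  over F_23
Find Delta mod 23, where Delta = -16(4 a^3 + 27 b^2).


4 a^3 + 27 b^2 = 4*13^3 + 27*7^2 = 8788 + 1323 = 10111
Delta = -16 * (10111) = -161776
Delta mod 23 = 6

Delta = 6 (mod 23)


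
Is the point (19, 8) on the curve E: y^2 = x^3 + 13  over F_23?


Check whether y^2 = x^3 + 0 x + 13 (mod 23) for (x, y) = (19, 8).
LHS: y^2 = 8^2 mod 23 = 18
RHS: x^3 + 0 x + 13 = 19^3 + 0*19 + 13 mod 23 = 18
LHS = RHS

Yes, on the curve


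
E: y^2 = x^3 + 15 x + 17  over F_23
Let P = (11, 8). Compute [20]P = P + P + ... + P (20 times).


k = 20 = 10100_2 (binary, LSB first: 00101)
Double-and-add from P = (11, 8):
  bit 0 = 0: acc unchanged = O
  bit 1 = 0: acc unchanged = O
  bit 2 = 1: acc = O + (12, 4) = (12, 4)
  bit 3 = 0: acc unchanged = (12, 4)
  bit 4 = 1: acc = (12, 4) + (22, 1) = (16, 11)

20P = (16, 11)


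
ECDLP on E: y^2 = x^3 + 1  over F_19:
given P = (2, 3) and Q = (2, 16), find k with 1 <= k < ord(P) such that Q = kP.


Enumerate multiples of P until we hit Q = (2, 16):
  1P = (2, 3)
  2P = (0, 1)
  3P = (18, 0)
  4P = (0, 18)
  5P = (2, 16)
Match found at i = 5.

k = 5


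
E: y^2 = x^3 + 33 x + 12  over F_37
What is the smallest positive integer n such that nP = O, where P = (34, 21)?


Compute successive multiples of P until we hit O:
  1P = (34, 21)
  2P = (2, 30)
  3P = (22, 8)
  4P = (22, 29)
  5P = (2, 7)
  6P = (34, 16)
  7P = O

ord(P) = 7


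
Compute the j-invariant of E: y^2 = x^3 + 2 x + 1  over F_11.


Delta = -16(4 a^3 + 27 b^2) mod 11 = 2
-1728 * (4 a)^3 = -1728 * (4*2)^3 mod 11 = 5
j = 5 * 2^(-1) mod 11 = 8

j = 8 (mod 11)


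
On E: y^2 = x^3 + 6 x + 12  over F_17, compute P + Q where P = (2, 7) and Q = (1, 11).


P != Q, so use the chord formula.
s = (y2 - y1) / (x2 - x1) = (4) / (16) mod 17 = 13
x3 = s^2 - x1 - x2 mod 17 = 13^2 - 2 - 1 = 13
y3 = s (x1 - x3) - y1 mod 17 = 13 * (2 - 13) - 7 = 3

P + Q = (13, 3)


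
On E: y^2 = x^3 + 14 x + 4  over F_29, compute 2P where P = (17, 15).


Doubling: s = (3 x1^2 + a) / (2 y1)
s = (3*17^2 + 14) / (2*15) mod 29 = 11
x3 = s^2 - 2 x1 mod 29 = 11^2 - 2*17 = 0
y3 = s (x1 - x3) - y1 mod 29 = 11 * (17 - 0) - 15 = 27

2P = (0, 27)


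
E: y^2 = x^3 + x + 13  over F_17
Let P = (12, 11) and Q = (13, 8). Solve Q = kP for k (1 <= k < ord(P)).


Enumerate multiples of P until we hit Q = (13, 8):
  1P = (12, 11)
  2P = (1, 10)
  3P = (13, 9)
  4P = (13, 8)
Match found at i = 4.

k = 4


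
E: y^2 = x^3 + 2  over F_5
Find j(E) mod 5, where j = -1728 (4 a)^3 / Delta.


Delta = -16(4 a^3 + 27 b^2) mod 5 = 2
-1728 * (4 a)^3 = -1728 * (4*0)^3 mod 5 = 0
j = 0 * 2^(-1) mod 5 = 0

j = 0 (mod 5)


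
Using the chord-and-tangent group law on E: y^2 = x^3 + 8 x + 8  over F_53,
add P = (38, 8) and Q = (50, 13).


P != Q, so use the chord formula.
s = (y2 - y1) / (x2 - x1) = (5) / (12) mod 53 = 49
x3 = s^2 - x1 - x2 mod 53 = 49^2 - 38 - 50 = 34
y3 = s (x1 - x3) - y1 mod 53 = 49 * (38 - 34) - 8 = 29

P + Q = (34, 29)


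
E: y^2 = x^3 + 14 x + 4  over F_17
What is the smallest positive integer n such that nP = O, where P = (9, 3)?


Compute successive multiples of P until we hit O:
  1P = (9, 3)
  2P = (1, 11)
  3P = (8, 13)
  4P = (15, 6)
  5P = (6, 7)
  6P = (0, 2)
  7P = (12, 8)
  8P = (12, 9)
  ... (continuing to 15P)
  15P = O

ord(P) = 15


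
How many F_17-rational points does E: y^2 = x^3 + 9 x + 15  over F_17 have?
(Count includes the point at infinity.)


For each x in F_17, count y with y^2 = x^3 + 9 x + 15 mod 17:
  x = 0: RHS = 15, y in [7, 10]  -> 2 point(s)
  x = 1: RHS = 8, y in [5, 12]  -> 2 point(s)
  x = 3: RHS = 1, y in [1, 16]  -> 2 point(s)
  x = 4: RHS = 13, y in [8, 9]  -> 2 point(s)
  x = 5: RHS = 15, y in [7, 10]  -> 2 point(s)
  x = 6: RHS = 13, y in [8, 9]  -> 2 point(s)
  x = 7: RHS = 13, y in [8, 9]  -> 2 point(s)
  x = 8: RHS = 4, y in [2, 15]  -> 2 point(s)
  x = 9: RHS = 9, y in [3, 14]  -> 2 point(s)
  x = 10: RHS = 0, y in [0]  -> 1 point(s)
  x = 11: RHS = 0, y in [0]  -> 1 point(s)
  x = 12: RHS = 15, y in [7, 10]  -> 2 point(s)
  x = 13: RHS = 0, y in [0]  -> 1 point(s)
Affine points: 23. Add the point at infinity: total = 24.

#E(F_17) = 24


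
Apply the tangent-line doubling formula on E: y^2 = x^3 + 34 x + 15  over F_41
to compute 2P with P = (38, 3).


Doubling: s = (3 x1^2 + a) / (2 y1)
s = (3*38^2 + 34) / (2*3) mod 41 = 17
x3 = s^2 - 2 x1 mod 41 = 17^2 - 2*38 = 8
y3 = s (x1 - x3) - y1 mod 41 = 17 * (38 - 8) - 3 = 15

2P = (8, 15)


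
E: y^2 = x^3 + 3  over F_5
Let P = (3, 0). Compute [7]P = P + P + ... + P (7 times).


k = 7 = 111_2 (binary, LSB first: 111)
Double-and-add from P = (3, 0):
  bit 0 = 1: acc = O + (3, 0) = (3, 0)
  bit 1 = 1: acc = (3, 0) + O = (3, 0)
  bit 2 = 1: acc = (3, 0) + O = (3, 0)

7P = (3, 0)


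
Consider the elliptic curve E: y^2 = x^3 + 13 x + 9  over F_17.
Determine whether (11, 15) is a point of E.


Check whether y^2 = x^3 + 13 x + 9 (mod 17) for (x, y) = (11, 15).
LHS: y^2 = 15^2 mod 17 = 4
RHS: x^3 + 13 x + 9 = 11^3 + 13*11 + 9 mod 17 = 4
LHS = RHS

Yes, on the curve


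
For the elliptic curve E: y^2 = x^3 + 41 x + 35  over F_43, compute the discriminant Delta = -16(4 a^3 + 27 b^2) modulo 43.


4 a^3 + 27 b^2 = 4*41^3 + 27*35^2 = 275684 + 33075 = 308759
Delta = -16 * (308759) = -4940144
Delta mod 43 = 40

Delta = 40 (mod 43)


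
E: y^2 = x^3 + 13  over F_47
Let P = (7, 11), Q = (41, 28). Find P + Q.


P != Q, so use the chord formula.
s = (y2 - y1) / (x2 - x1) = (17) / (34) mod 47 = 24
x3 = s^2 - x1 - x2 mod 47 = 24^2 - 7 - 41 = 11
y3 = s (x1 - x3) - y1 mod 47 = 24 * (7 - 11) - 11 = 34

P + Q = (11, 34)


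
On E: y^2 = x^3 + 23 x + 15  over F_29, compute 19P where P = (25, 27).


k = 19 = 10011_2 (binary, LSB first: 11001)
Double-and-add from P = (25, 27):
  bit 0 = 1: acc = O + (25, 27) = (25, 27)
  bit 1 = 1: acc = (25, 27) + (24, 6) = (15, 9)
  bit 2 = 0: acc unchanged = (15, 9)
  bit 3 = 0: acc unchanged = (15, 9)
  bit 4 = 1: acc = (15, 9) + (22, 27) = (14, 6)

19P = (14, 6)


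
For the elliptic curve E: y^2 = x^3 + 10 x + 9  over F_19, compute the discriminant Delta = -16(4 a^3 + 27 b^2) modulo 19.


4 a^3 + 27 b^2 = 4*10^3 + 27*9^2 = 4000 + 2187 = 6187
Delta = -16 * (6187) = -98992
Delta mod 19 = 17

Delta = 17 (mod 19)


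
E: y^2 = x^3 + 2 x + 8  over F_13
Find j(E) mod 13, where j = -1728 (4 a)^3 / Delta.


Delta = -16(4 a^3 + 27 b^2) mod 13 = 11
-1728 * (4 a)^3 = -1728 * (4*2)^3 mod 13 = 5
j = 5 * 11^(-1) mod 13 = 4

j = 4 (mod 13)


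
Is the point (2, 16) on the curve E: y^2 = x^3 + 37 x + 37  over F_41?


Check whether y^2 = x^3 + 37 x + 37 (mod 41) for (x, y) = (2, 16).
LHS: y^2 = 16^2 mod 41 = 10
RHS: x^3 + 37 x + 37 = 2^3 + 37*2 + 37 mod 41 = 37
LHS != RHS

No, not on the curve


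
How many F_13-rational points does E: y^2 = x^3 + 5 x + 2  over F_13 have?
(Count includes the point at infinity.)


For each x in F_13, count y with y^2 = x^3 + 5 x + 2 mod 13:
  x = 5: RHS = 9, y in [3, 10]  -> 2 point(s)
  x = 6: RHS = 1, y in [1, 12]  -> 2 point(s)
  x = 7: RHS = 3, y in [4, 9]  -> 2 point(s)
  x = 9: RHS = 9, y in [3, 10]  -> 2 point(s)
  x = 10: RHS = 12, y in [5, 8]  -> 2 point(s)
  x = 11: RHS = 10, y in [6, 7]  -> 2 point(s)
  x = 12: RHS = 9, y in [3, 10]  -> 2 point(s)
Affine points: 14. Add the point at infinity: total = 15.

#E(F_13) = 15


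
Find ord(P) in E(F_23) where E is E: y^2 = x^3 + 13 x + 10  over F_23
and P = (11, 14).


Compute successive multiples of P until we hit O:
  1P = (11, 14)
  2P = (10, 6)
  3P = (20, 6)
  4P = (5, 19)
  5P = (16, 17)
  6P = (12, 13)
  7P = (1, 22)
  8P = (19, 20)
  ... (continuing to 19P)
  19P = O

ord(P) = 19


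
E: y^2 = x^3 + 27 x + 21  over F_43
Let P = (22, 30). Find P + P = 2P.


Doubling: s = (3 x1^2 + a) / (2 y1)
s = (3*22^2 + 27) / (2*30) mod 43 = 1
x3 = s^2 - 2 x1 mod 43 = 1^2 - 2*22 = 0
y3 = s (x1 - x3) - y1 mod 43 = 1 * (22 - 0) - 30 = 35

2P = (0, 35)


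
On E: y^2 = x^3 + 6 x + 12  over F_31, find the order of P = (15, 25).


Compute successive multiples of P until we hit O:
  1P = (15, 25)
  2P = (15, 6)
  3P = O

ord(P) = 3


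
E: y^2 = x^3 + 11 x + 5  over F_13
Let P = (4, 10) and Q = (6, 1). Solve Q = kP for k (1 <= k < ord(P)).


Enumerate multiples of P until we hit Q = (6, 1):
  1P = (4, 10)
  2P = (6, 1)
Match found at i = 2.

k = 2


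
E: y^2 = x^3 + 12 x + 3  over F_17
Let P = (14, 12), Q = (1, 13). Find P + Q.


P != Q, so use the chord formula.
s = (y2 - y1) / (x2 - x1) = (1) / (4) mod 17 = 13
x3 = s^2 - x1 - x2 mod 17 = 13^2 - 14 - 1 = 1
y3 = s (x1 - x3) - y1 mod 17 = 13 * (14 - 1) - 12 = 4

P + Q = (1, 4)


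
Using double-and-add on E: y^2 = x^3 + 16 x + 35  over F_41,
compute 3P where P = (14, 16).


k = 3 = 11_2 (binary, LSB first: 11)
Double-and-add from P = (14, 16):
  bit 0 = 1: acc = O + (14, 16) = (14, 16)
  bit 1 = 1: acc = (14, 16) + (15, 1) = (32, 8)

3P = (32, 8)


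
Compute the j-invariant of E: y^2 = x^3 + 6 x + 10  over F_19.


Delta = -16(4 a^3 + 27 b^2) mod 19 = 14
-1728 * (4 a)^3 = -1728 * (4*6)^3 mod 19 = 11
j = 11 * 14^(-1) mod 19 = 13

j = 13 (mod 19)


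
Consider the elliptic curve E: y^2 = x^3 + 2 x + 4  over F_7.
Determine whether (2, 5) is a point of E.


Check whether y^2 = x^3 + 2 x + 4 (mod 7) for (x, y) = (2, 5).
LHS: y^2 = 5^2 mod 7 = 4
RHS: x^3 + 2 x + 4 = 2^3 + 2*2 + 4 mod 7 = 2
LHS != RHS

No, not on the curve


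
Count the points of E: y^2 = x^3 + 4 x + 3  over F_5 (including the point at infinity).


For each x in F_5, count y with y^2 = x^3 + 4 x + 3 mod 5:
  x = 2: RHS = 4, y in [2, 3]  -> 2 point(s)
Affine points: 2. Add the point at infinity: total = 3.

#E(F_5) = 3


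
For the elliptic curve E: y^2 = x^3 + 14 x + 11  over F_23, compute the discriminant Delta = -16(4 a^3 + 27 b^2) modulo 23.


4 a^3 + 27 b^2 = 4*14^3 + 27*11^2 = 10976 + 3267 = 14243
Delta = -16 * (14243) = -227888
Delta mod 23 = 19

Delta = 19 (mod 23)


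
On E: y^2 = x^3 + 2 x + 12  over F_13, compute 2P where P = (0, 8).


Doubling: s = (3 x1^2 + a) / (2 y1)
s = (3*0^2 + 2) / (2*8) mod 13 = 5
x3 = s^2 - 2 x1 mod 13 = 5^2 - 2*0 = 12
y3 = s (x1 - x3) - y1 mod 13 = 5 * (0 - 12) - 8 = 10

2P = (12, 10)


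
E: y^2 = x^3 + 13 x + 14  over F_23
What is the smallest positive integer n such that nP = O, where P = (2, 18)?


Compute successive multiples of P until we hit O:
  1P = (2, 18)
  2P = (8, 20)
  3P = (8, 3)
  4P = (2, 5)
  5P = O

ord(P) = 5


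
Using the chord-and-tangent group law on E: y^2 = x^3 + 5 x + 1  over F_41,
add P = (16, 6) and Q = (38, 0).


P != Q, so use the chord formula.
s = (y2 - y1) / (x2 - x1) = (35) / (22) mod 41 = 37
x3 = s^2 - x1 - x2 mod 41 = 37^2 - 16 - 38 = 3
y3 = s (x1 - x3) - y1 mod 41 = 37 * (16 - 3) - 6 = 24

P + Q = (3, 24)


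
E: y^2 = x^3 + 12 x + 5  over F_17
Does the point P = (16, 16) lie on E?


Check whether y^2 = x^3 + 12 x + 5 (mod 17) for (x, y) = (16, 16).
LHS: y^2 = 16^2 mod 17 = 1
RHS: x^3 + 12 x + 5 = 16^3 + 12*16 + 5 mod 17 = 9
LHS != RHS

No, not on the curve


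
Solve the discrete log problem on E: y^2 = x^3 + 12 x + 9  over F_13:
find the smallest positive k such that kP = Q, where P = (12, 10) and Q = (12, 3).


Enumerate multiples of P until we hit Q = (12, 3):
  1P = (12, 10)
  2P = (5, 5)
  3P = (5, 8)
  4P = (12, 3)
Match found at i = 4.

k = 4


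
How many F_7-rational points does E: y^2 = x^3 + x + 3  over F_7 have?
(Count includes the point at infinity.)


For each x in F_7, count y with y^2 = x^3 + 1 x + 3 mod 7:
  x = 4: RHS = 1, y in [1, 6]  -> 2 point(s)
  x = 5: RHS = 0, y in [0]  -> 1 point(s)
  x = 6: RHS = 1, y in [1, 6]  -> 2 point(s)
Affine points: 5. Add the point at infinity: total = 6.

#E(F_7) = 6


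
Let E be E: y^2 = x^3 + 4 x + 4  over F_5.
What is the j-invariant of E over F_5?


Delta = -16(4 a^3 + 27 b^2) mod 5 = 2
-1728 * (4 a)^3 = -1728 * (4*4)^3 mod 5 = 2
j = 2 * 2^(-1) mod 5 = 1

j = 1 (mod 5)


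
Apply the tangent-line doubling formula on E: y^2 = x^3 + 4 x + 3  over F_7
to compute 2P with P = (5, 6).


Doubling: s = (3 x1^2 + a) / (2 y1)
s = (3*5^2 + 4) / (2*6) mod 7 = 6
x3 = s^2 - 2 x1 mod 7 = 6^2 - 2*5 = 5
y3 = s (x1 - x3) - y1 mod 7 = 6 * (5 - 5) - 6 = 1

2P = (5, 1)


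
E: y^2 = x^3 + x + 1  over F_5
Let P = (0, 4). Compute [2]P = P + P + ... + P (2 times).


k = 2 = 10_2 (binary, LSB first: 01)
Double-and-add from P = (0, 4):
  bit 0 = 0: acc unchanged = O
  bit 1 = 1: acc = O + (4, 3) = (4, 3)

2P = (4, 3)


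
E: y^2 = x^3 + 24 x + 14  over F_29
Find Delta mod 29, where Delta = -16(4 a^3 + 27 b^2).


4 a^3 + 27 b^2 = 4*24^3 + 27*14^2 = 55296 + 5292 = 60588
Delta = -16 * (60588) = -969408
Delta mod 29 = 4

Delta = 4 (mod 29)


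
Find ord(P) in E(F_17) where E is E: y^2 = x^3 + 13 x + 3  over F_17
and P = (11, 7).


Compute successive multiples of P until we hit O:
  1P = (11, 7)
  2P = (3, 16)
  3P = (4, 0)
  4P = (3, 1)
  5P = (11, 10)
  6P = O

ord(P) = 6


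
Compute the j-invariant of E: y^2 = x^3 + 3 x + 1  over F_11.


Delta = -16(4 a^3 + 27 b^2) mod 11 = 7
-1728 * (4 a)^3 = -1728 * (4*3)^3 mod 11 = 10
j = 10 * 7^(-1) mod 11 = 3

j = 3 (mod 11)


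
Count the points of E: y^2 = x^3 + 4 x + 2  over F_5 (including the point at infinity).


For each x in F_5, count y with y^2 = x^3 + 4 x + 2 mod 5:
  x = 3: RHS = 1, y in [1, 4]  -> 2 point(s)
Affine points: 2. Add the point at infinity: total = 3.

#E(F_5) = 3


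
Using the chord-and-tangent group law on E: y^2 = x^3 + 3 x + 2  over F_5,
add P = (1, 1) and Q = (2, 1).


P != Q, so use the chord formula.
s = (y2 - y1) / (x2 - x1) = (0) / (1) mod 5 = 0
x3 = s^2 - x1 - x2 mod 5 = 0^2 - 1 - 2 = 2
y3 = s (x1 - x3) - y1 mod 5 = 0 * (1 - 2) - 1 = 4

P + Q = (2, 4)


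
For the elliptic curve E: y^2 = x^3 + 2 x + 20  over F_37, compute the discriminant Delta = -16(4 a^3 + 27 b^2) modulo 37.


4 a^3 + 27 b^2 = 4*2^3 + 27*20^2 = 32 + 10800 = 10832
Delta = -16 * (10832) = -173312
Delta mod 37 = 33

Delta = 33 (mod 37)


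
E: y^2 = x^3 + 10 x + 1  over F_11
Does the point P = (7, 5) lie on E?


Check whether y^2 = x^3 + 10 x + 1 (mod 11) for (x, y) = (7, 5).
LHS: y^2 = 5^2 mod 11 = 3
RHS: x^3 + 10 x + 1 = 7^3 + 10*7 + 1 mod 11 = 7
LHS != RHS

No, not on the curve


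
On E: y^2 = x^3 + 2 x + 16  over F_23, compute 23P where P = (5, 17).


k = 23 = 10111_2 (binary, LSB first: 11101)
Double-and-add from P = (5, 17):
  bit 0 = 1: acc = O + (5, 17) = (5, 17)
  bit 1 = 1: acc = (5, 17) + (16, 21) = (20, 11)
  bit 2 = 1: acc = (20, 11) + (0, 4) = (11, 14)
  bit 3 = 0: acc unchanged = (11, 14)
  bit 4 = 1: acc = (11, 14) + (21, 21) = (0, 19)

23P = (0, 19)


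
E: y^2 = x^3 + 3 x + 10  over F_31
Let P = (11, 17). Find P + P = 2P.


Doubling: s = (3 x1^2 + a) / (2 y1)
s = (3*11^2 + 3) / (2*17) mod 31 = 29
x3 = s^2 - 2 x1 mod 31 = 29^2 - 2*11 = 13
y3 = s (x1 - x3) - y1 mod 31 = 29 * (11 - 13) - 17 = 18

2P = (13, 18)


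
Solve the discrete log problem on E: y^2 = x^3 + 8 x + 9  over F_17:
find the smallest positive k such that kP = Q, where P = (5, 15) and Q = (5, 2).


Enumerate multiples of P until we hit Q = (5, 2):
  1P = (5, 15)
  2P = (3, 3)
  3P = (11, 0)
  4P = (3, 14)
  5P = (5, 2)
Match found at i = 5.

k = 5
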